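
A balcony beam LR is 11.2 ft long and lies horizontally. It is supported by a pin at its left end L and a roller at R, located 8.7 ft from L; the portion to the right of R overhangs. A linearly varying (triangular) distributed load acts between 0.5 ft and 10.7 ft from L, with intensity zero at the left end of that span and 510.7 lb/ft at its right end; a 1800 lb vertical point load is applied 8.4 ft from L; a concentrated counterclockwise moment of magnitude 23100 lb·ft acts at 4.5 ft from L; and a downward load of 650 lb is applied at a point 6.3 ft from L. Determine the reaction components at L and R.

Resultant of the triangular load: ½ × 510.7 × 10.2 = 2604.57 lb, acting at 7.3 ft from L (one-third of the span from the peak).
Taking moments about L: R_y·8.7 − (½·510.7·10.2)·7.3 − 1800·8.4 + 23100 − 650·6.3 = 0 → R_y = 15128.361/8.7 = 1738.89 ≈ 1739 lb.
ΣF_y = 0: L_y + 1738.89 − ½·510.7·10.2 − 1800 − 650 = 0 → L_y = 3316 lb.
ΣF_x = 0: no horizontal applied forces, so L_x = 0.

L_x = 0, L_y = 3316 lb, R_y = 1739 lb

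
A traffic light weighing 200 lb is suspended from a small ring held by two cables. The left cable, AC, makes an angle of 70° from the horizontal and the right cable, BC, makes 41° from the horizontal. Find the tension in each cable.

ΣF_x = 0: −T_AC·cos70° + T_BC·cos41° = 0 → T_BC = 0.453181·T_AC.
ΣF_y = 0: T_AC·sin70° + T_BC·sin41° = 200.
Substitute: T_AC·(0.939693 + 0.453181·0.656059) = 200 → T_AC = 161.681 ≈ 161.7 lb.
Then T_BC = 0.453181 × 161.681 = 73.27 lb.

T_AC = 161.7 lb, T_BC = 73.27 lb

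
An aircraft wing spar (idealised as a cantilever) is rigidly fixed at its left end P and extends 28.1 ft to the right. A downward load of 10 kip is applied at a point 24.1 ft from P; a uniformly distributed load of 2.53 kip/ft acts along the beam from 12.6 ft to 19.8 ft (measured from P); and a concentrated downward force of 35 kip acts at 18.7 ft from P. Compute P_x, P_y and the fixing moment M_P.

Resultant of the distributed load: 2.53 × 7.2 = 18.216 kip at 16.2 ft from P.
ΣF_x = 0: P_x = 0.
ΣF_y = 0: P_y − 10 − 2.53·7.2 − 35 = 0 → P_y = 63.22 kip.
ΣM about P: M_P − 10·24.1 − (2.53·7.2)·16.2 − 35·18.7 = 0 → M_P = 1191 kip·ft.

P_x = 0, P_y = 63.22 kip, M_P = 1191 kip·ft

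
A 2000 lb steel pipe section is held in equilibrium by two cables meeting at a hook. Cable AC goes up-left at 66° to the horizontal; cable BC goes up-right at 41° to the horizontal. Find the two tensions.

T_AC = 1578 lb, T_BC = 850.6 lb

ΣF_x = 0: −T_AC·cos66° + T_BC·cos41° = 0 → T_BC = 0.538931·T_AC.
ΣF_y = 0: T_AC·sin66° + T_BC·sin41° = 2000.
Substitute: T_AC·(0.913545 + 0.538931·0.656059) = 2000 → T_AC = 1578.39 ≈ 1578 lb.
Then T_BC = 0.538931 × 1578.39 = 850.6 lb.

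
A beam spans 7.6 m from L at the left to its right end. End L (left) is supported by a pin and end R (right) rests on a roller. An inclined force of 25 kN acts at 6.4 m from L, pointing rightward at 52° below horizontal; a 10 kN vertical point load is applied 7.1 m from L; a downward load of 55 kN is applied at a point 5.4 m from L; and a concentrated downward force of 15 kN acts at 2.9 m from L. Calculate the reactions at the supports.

L_x = -15.39 kN, L_y = 28.97 kN, R_y = 70.73 kN

Moments about L: R_y·7.6 − 25·sin52°·6.4 − 10·7.1 − 55·5.4 − 15·2.9 = 0 → R_y = 537.582/7.6 = 70.7345 ≈ 70.73 kN.
ΣF_y = 0: L_y + 70.7345 − 25·sin52° − 10 − 55 − 15 = 0 → L_y = 28.97 kN.
ΣF_x = 0: L_x + 25·cos52° = 0 → L_x = -15.39 kN.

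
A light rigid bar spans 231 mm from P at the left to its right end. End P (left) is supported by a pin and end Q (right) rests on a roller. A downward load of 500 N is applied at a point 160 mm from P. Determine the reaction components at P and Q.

P_x = 0, P_y = 153.7 N, Q_y = 346.3 N

Moments about P: Q_y·231 − 500·160 = 0 → Q_y = 80000/231 = 346.32 ≈ 346.3 N.
ΣF_y = 0: P_y + 346.32 − 500 = 0 → P_y = 153.7 N.
ΣF_x = 0: no horizontal applied forces, so P_x = 0.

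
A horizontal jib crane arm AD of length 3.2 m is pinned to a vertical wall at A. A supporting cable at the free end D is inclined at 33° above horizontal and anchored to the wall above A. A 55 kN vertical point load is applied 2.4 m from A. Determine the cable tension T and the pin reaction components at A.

T = 75.74 kN, A_x = 63.52 kN, A_y = 13.75 kN

ΣM about A: T·sin33°·3.2 − 55·2.4 = 0 → T = 132/(3.2·0.544639) = 75.7382 ≈ 75.74 kN.
ΣF_x = 0: A_x − T·cos33° = 0 → A_x = 75.7382 × 0.838671 = 63.52 kN.
ΣF_y = 0: A_y + T·sin33° − 55 = 0 → A_y = 55 − 75.7382 × 0.544639 = 13.75 kN.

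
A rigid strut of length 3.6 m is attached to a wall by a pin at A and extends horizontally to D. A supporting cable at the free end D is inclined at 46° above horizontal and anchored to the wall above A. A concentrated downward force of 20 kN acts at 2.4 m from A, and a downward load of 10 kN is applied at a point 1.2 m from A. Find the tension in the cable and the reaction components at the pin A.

T = 23.17 kN, A_x = 16.09 kN, A_y = 13.33 kN

ΣM about A: T·sin46°·3.6 − 20·2.4 − 10·1.2 = 0 → T = 60/(3.6·0.71934) = 23.1694 ≈ 23.17 kN.
ΣF_x = 0: A_x − T·cos46° = 0 → A_x = 23.1694 × 0.694658 = 16.09 kN.
ΣF_y = 0: A_y + T·sin46° − 20 − 10 = 0 → A_y = 30 − 23.1694 × 0.71934 = 13.33 kN.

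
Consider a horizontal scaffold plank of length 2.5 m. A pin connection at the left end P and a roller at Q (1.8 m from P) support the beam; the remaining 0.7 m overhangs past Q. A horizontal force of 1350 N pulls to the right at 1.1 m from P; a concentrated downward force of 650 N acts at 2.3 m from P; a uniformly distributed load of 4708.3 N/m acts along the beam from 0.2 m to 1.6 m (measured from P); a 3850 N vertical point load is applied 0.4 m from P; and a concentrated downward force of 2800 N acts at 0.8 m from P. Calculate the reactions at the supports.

P_x = -1350 N, P_y = 7665 N, Q_y = 6226 N

Resultant of the distributed load: 4708.3 × 1.4 = 6591.62 N at 0.9 m from P.
Moments about P: Q_y·1.8 − 650·2.3 − (4708.3·1.4)·0.9 − 3850·0.4 − 2800·0.8 = 0 → Q_y = 11207.458/1.8 = 6226.37 ≈ 6226 N.
ΣF_y = 0: P_y + 6226.37 − 650 − 4708.3·1.4 − 3850 − 2800 = 0 → P_y = 7665 N.
ΣF_x = 0: P_x + 1350 = 0 → P_x = -1350 N.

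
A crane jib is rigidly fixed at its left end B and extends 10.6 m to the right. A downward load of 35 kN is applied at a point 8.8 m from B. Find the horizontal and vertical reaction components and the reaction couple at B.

B_x = 0, B_y = 35.00 kN, M_B = 308.0 kN·m

ΣF_x = 0: B_x = 0.
ΣF_y = 0: B_y − 35 = 0 → B_y = 35.00 kN.
ΣM about B: M_B − 35·8.8 = 0 → M_B = 308.0 kN·m.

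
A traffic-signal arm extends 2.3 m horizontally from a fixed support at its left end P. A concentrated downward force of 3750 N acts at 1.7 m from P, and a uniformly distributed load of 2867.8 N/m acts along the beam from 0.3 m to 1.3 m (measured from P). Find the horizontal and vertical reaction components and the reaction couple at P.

P_x = 0, P_y = 6618 N, M_P = 8669 N·m

Resultant of the distributed load: 2867.8 × 1 = 2867.8 N at 0.8 m from P.
ΣF_x = 0: P_x = 0.
ΣF_y = 0: P_y − 3750 − 2867.8·1 = 0 → P_y = 6618 N.
ΣM about P: M_P − 3750·1.7 − (2867.8·1)·0.8 = 0 → M_P = 8669 N·m.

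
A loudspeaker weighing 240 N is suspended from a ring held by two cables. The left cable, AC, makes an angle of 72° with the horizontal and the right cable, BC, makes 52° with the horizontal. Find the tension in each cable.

T_AC = 178.2 N, T_BC = 89.46 N

ΣF_x = 0: −T_AC·cos72° + T_BC·cos52° = 0 → T_BC = 0.501927·T_AC.
ΣF_y = 0: T_AC·sin72° + T_BC·sin52° = 240.
Substitute: T_AC·(0.951057 + 0.501927·0.788011) = 240 → T_AC = 178.229 ≈ 178.2 N.
Then T_BC = 0.501927 × 178.229 = 89.46 N.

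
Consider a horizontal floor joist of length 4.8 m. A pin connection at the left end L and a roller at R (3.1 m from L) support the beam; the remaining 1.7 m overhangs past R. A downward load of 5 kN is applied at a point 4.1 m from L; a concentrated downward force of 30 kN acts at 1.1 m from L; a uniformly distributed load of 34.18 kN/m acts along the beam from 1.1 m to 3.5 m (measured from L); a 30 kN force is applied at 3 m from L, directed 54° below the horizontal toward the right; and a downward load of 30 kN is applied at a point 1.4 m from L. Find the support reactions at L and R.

L_x = -17.63 kN, L_y = 56.15 kN, R_y = 115.2 kN

Resultant of the distributed load: 34.18 × 2.4 = 82.032 kN at 2.3 m from L.
Moments about L: R_y·3.1 − 5·4.1 − 30·1.1 − (34.18·2.4)·2.3 − 30·sin54°·3 − 30·1.4 = 0 → R_y = 356.985/3.1 = 115.156 ≈ 115.2 kN.
ΣF_y = 0: L_y + 115.156 − 5 − 30 − 34.18·2.4 − 30·sin54° − 30 = 0 → L_y = 56.15 kN.
ΣF_x = 0: L_x + 30·cos54° = 0 → L_x = -17.63 kN.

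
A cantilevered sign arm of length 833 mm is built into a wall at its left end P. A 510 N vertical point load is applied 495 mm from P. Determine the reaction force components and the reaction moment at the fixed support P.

ΣF_x = 0: P_x = 0.
ΣF_y = 0: P_y − 510 = 0 → P_y = 510.0 N.
ΣM about P: M_P − 510·495 = 0 → M_P = 252400 N·mm.

P_x = 0, P_y = 510.0 N, M_P = 252400 N·mm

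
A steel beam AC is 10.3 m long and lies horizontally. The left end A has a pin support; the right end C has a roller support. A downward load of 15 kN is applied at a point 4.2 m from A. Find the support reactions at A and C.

ΣM about A: C_y·10.3 − 15·4.2 = 0 → C_y = 63/10.3 = 6.1165 ≈ 6.117 kN.
ΣF_y = 0: A_y + 6.1165 − 15 = 0 → A_y = 8.883 kN.
ΣF_x = 0: no horizontal applied forces, so A_x = 0.

A_x = 0, A_y = 8.883 kN, C_y = 6.117 kN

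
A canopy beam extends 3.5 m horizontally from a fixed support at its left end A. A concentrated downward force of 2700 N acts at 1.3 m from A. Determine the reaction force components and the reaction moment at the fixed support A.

ΣF_x = 0: A_x = 0.
ΣF_y = 0: A_y − 2700 = 0 → A_y = 2700 N.
ΣM about A: M_A − 2700·1.3 = 0 → M_A = 3510 N·m.

A_x = 0, A_y = 2700 N, M_A = 3510 N·m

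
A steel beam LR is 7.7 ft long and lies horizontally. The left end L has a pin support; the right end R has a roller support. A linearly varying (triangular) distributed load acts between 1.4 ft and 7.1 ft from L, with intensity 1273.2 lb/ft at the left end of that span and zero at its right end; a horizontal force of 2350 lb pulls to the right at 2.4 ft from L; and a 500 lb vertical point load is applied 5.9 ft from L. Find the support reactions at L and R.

L_x = -2350 lb, L_y = 2190 lb, R_y = 1938 lb

Resultant of the triangular load: ½ × 1273.2 × 5.7 = 3628.62 lb, acting at 3.3 ft from L (one-third of the span from the peak).
Taking moments about L: R_y·7.7 − (½·1273.2·5.7)·3.3 − 500·5.9 = 0 → R_y = 14924.446/7.7 = 1938.24 ≈ 1938 lb.
ΣF_y = 0: L_y + 1938.24 − ½·1273.2·5.7 − 500 = 0 → L_y = 2190 lb.
ΣF_x = 0: L_x + 2350 = 0 → L_x = -2350 lb.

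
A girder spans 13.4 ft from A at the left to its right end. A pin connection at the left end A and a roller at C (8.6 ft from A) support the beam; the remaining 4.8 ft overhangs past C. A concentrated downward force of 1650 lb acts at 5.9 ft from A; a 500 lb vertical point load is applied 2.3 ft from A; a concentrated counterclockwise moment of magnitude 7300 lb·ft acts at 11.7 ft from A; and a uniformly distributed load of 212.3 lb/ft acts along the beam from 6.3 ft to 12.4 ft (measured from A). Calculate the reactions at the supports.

A_x = 0, A_y = 1620 lb, C_y = 1825 lb

Resultant of the distributed load: 212.3 × 6.1 = 1295.03 lb at 9.35 ft from A.
Taking moments about A: C_y·8.6 − 1650·5.9 − 500·2.3 + 7300 − (212.3·6.1)·9.35 = 0 → C_y = 15693.5305/8.6 = 1824.83 ≈ 1825 lb.
ΣF_y = 0: A_y + 1824.83 − 1650 − 500 − 212.3·6.1 = 0 → A_y = 1620 lb.
ΣF_x = 0: no horizontal applied forces, so A_x = 0.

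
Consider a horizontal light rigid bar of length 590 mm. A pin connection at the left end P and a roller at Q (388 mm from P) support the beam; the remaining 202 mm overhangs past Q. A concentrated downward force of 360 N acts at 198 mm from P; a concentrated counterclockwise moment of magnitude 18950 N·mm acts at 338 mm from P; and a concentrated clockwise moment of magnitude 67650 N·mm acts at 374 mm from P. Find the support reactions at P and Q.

Taking moments about P: Q_y·388 − 360·198 + 18950 − 67650 = 0 → Q_y = 119980/388 = 309.227 ≈ 309.2 N.
ΣF_y = 0: P_y + 309.227 − 360 = 0 → P_y = 50.77 N.
ΣF_x = 0: no horizontal applied forces, so P_x = 0.

P_x = 0, P_y = 50.77 N, Q_y = 309.2 N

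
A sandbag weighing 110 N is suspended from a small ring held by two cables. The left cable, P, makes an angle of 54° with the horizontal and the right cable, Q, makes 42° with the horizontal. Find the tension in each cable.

T_P = 82.20 N, T_Q = 65.01 N

ΣF_x = 0: −T_P·cos54° + T_Q·cos42° = 0 → T_Q = 0.790943·T_P.
ΣF_y = 0: T_P·sin54° + T_Q·sin42° = 110.
Substitute: T_P·(0.809017 + 0.790943·0.669131) = 110 → T_P = 82.1962 ≈ 82.20 N.
Then T_Q = 0.790943 × 82.1962 = 65.01 N.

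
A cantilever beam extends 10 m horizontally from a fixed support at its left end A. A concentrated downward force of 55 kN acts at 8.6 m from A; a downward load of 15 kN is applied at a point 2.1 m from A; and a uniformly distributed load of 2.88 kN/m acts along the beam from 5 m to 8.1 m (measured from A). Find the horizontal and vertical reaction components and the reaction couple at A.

A_x = 0, A_y = 78.93 kN, M_A = 563.0 kN·m

Resultant of the distributed load: 2.88 × 3.1 = 8.928 kN at 6.55 m from A.
ΣF_x = 0: A_x = 0.
ΣF_y = 0: A_y − 55 − 15 − 2.88·3.1 = 0 → A_y = 78.93 kN.
ΣM about A: M_A − 55·8.6 − 15·2.1 − (2.88·3.1)·6.55 = 0 → M_A = 563.0 kN·m.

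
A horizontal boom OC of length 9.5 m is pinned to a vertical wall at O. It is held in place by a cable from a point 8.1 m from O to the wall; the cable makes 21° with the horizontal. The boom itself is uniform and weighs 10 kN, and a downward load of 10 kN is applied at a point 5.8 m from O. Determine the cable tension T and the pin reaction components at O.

T = 36.34 kN, O_x = 33.93 kN, O_y = 6.975 kN

ΣM about O: T·sin21°·8.1 − 10·4.75 − 10·5.8 = 0 → T = 105.5/(8.1·0.358368) = 36.3445 ≈ 36.34 kN.
ΣF_x = 0: O_x − T·cos21° = 0 → O_x = 36.3445 × 0.93358 = 33.93 kN.
ΣF_y = 0: O_y + T·sin21° − 10 − 10 = 0 → O_y = 20 − 36.3445 × 0.358368 = 6.975 kN.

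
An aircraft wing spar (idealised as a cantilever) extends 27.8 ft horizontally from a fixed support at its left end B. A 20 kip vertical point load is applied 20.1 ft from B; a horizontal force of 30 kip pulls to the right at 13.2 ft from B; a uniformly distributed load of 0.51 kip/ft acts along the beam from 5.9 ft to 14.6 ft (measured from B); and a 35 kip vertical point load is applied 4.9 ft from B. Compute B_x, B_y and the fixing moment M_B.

B_x = -30.00 kip, B_y = 59.44 kip, M_B = 619.0 kip·ft

Resultant of the distributed load: 0.51 × 8.7 = 4.437 kip at 10.25 ft from B.
ΣF_x = 0: B_x + 30 = 0 → B_x = -30.00 kip.
ΣF_y = 0: B_y − 20 − 0.51·8.7 − 35 = 0 → B_y = 59.44 kip.
ΣM about B: M_B − 20·20.1 − (0.51·8.7)·10.25 − 35·4.9 = 0 → M_B = 619.0 kip·ft.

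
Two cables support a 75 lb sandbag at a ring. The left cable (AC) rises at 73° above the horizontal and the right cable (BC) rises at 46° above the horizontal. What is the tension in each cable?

ΣF_x = 0: −T_AC·cos73° + T_BC·cos46° = 0 → T_BC = 0.420886·T_AC.
ΣF_y = 0: T_AC·sin73° + T_BC·sin46° = 75.
Substitute: T_AC·(0.956305 + 0.420886·0.71934) = 75 → T_AC = 59.568 ≈ 59.57 lb.
Then T_BC = 0.420886 × 59.568 = 25.07 lb.

T_AC = 59.57 lb, T_BC = 25.07 lb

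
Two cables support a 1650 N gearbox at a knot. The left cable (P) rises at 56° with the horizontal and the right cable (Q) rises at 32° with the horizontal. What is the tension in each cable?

ΣF_x = 0: −T_P·cos56° + T_Q·cos32° = 0 → T_Q = 0.659388·T_P.
ΣF_y = 0: T_P·sin56° + T_Q·sin32° = 1650.
Substitute: T_P·(0.829038 + 0.659388·0.529919) = 1650 → T_P = 1400.13 ≈ 1400 N.
Then T_Q = 0.659388 × 1400.13 = 923.2 N.

T_P = 1400 N, T_Q = 923.2 N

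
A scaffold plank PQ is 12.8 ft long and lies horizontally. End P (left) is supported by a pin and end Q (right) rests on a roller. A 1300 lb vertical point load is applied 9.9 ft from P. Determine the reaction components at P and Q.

P_x = 0, P_y = 294.5 lb, Q_y = 1005 lb

ΣM about P: Q_y·12.8 − 1300·9.9 = 0 → Q_y = 12870/12.8 = 1005.47 ≈ 1005 lb.
ΣF_y = 0: P_y + 1005.47 − 1300 = 0 → P_y = 294.5 lb.
ΣF_x = 0: no horizontal applied forces, so P_x = 0.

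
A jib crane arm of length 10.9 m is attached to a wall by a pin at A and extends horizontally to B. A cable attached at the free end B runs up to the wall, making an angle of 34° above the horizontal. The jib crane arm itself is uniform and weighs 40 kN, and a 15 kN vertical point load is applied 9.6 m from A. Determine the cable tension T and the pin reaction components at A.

ΣM about A: T·sin34°·10.9 − 40·5.45 − 15·9.6 = 0 → T = 362/(10.9·0.559193) = 59.391 ≈ 59.39 kN.
ΣF_x = 0: A_x − T·cos34° = 0 → A_x = 59.391 × 0.829038 = 49.24 kN.
ΣF_y = 0: A_y + T·sin34° − 40 − 15 = 0 → A_y = 55 − 59.391 × 0.559193 = 21.79 kN.

T = 59.39 kN, A_x = 49.24 kN, A_y = 21.79 kN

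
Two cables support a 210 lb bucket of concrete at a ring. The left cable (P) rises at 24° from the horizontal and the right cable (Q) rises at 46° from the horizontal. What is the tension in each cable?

T_P = 155.2 lb, T_Q = 204.2 lb

ΣF_x = 0: −T_P·cos24° + T_Q·cos46° = 0 → T_Q = 1.3151·T_P.
ΣF_y = 0: T_P·sin24° + T_Q·sin46° = 210.
Substitute: T_P·(0.406737 + 1.3151·0.71934) = 210 → T_P = 155.24 ≈ 155.2 lb.
Then T_Q = 1.3151 × 155.24 = 204.2 lb.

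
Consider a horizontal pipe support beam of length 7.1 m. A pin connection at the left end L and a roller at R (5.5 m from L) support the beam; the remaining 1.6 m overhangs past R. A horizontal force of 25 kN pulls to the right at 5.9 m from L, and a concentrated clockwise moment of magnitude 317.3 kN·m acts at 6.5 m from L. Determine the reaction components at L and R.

Moments about L: R_y·5.5 − 317.3 = 0 → R_y = 317.3/5.5 = 57.6909 ≈ 57.69 kN.
ΣF_y = 0: L_y + 57.6909  = 0 → L_y = -57.69 kN.
ΣF_x = 0: L_x + 25 = 0 → L_x = -25.00 kN.

L_x = -25.00 kN, L_y = -57.69 kN, R_y = 57.69 kN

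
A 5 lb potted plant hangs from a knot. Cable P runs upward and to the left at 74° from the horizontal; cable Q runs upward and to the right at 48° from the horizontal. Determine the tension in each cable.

T_P = 3.945 lb, T_Q = 1.625 lb

ΣF_x = 0: −T_P·cos74° + T_Q·cos48° = 0 → T_Q = 0.411934·T_P.
ΣF_y = 0: T_P·sin74° + T_Q·sin48° = 5.
Substitute: T_P·(0.961262 + 0.411934·0.743145) = 5 → T_P = 3.94512 ≈ 3.945 lb.
Then T_Q = 0.411934 × 3.94512 = 1.625 lb.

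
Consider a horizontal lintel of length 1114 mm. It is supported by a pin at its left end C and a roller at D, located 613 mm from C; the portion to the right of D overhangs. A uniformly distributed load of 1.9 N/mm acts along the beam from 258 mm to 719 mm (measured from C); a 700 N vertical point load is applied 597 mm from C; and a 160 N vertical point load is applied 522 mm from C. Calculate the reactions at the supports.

C_x = 0, C_y = 219.9 N, D_y = 1516 N

Resultant of the distributed load: 1.9 × 461 = 875.9 N at 488.5 mm from C.
Taking moments about C: D_y·613 − (1.9·461)·488.5 − 700·597 − 160·522 = 0 → D_y = 929297.15/613 = 1515.98 ≈ 1516 N.
ΣF_y = 0: C_y + 1515.98 − 1.9·461 − 700 − 160 = 0 → C_y = 219.9 N.
ΣF_x = 0: no horizontal applied forces, so C_x = 0.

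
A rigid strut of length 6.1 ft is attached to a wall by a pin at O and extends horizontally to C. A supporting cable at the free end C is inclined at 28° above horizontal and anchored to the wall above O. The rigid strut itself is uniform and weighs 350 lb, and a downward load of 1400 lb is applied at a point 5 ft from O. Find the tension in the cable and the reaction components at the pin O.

T = 2817 lb, O_x = 2487 lb, O_y = 427.5 lb

ΣM about O: T·sin28°·6.1 − 350·3.05 − 1400·5 = 0 → T = 8067.5/(6.1·0.469472) = 2817.08 ≈ 2817 lb.
ΣF_x = 0: O_x − T·cos28° = 0 → O_x = 2817.08 × 0.882948 = 2487 lb.
ΣF_y = 0: O_y + T·sin28° − 350 − 1400 = 0 → O_y = 1750 − 2817.08 × 0.469472 = 427.5 lb.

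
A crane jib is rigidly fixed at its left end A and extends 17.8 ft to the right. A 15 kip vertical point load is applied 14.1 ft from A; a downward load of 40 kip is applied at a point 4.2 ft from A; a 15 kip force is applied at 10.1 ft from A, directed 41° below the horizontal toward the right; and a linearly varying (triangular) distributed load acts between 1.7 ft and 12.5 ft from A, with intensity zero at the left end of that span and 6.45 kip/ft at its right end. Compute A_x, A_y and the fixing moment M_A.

A_x = -11.32 kip, A_y = 99.67 kip, M_A = 788.9 kip·ft

Resultant of the triangular load: ½ × 6.45 × 10.8 = 34.83 kip, acting at 8.9 ft from A (one-third of the span from the peak).
ΣF_x = 0: A_x + 15·cos41° = 0 → A_x = -11.32 kip.
ΣF_y = 0: A_y − 15 − 40 − 15·sin41° − ½·6.45·10.8 = 0 → A_y = 99.67 kip.
ΣM about A: M_A − 15·14.1 − 40·4.2 − 15·sin41°·10.1 − (½·6.45·10.8)·8.9 = 0 → M_A = 788.9 kip·ft.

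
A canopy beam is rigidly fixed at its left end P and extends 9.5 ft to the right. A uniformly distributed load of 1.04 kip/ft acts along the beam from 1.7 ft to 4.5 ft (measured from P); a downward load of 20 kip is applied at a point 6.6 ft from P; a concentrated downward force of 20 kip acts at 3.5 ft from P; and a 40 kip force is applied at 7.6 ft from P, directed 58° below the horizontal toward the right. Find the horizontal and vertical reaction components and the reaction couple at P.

P_x = -21.20 kip, P_y = 76.83 kip, M_P = 468.8 kip·ft

Resultant of the distributed load: 1.04 × 2.8 = 2.912 kip at 3.1 ft from P.
ΣF_x = 0: P_x + 40·cos58° = 0 → P_x = -21.20 kip.
ΣF_y = 0: P_y − 1.04·2.8 − 20 − 20 − 40·sin58° = 0 → P_y = 76.83 kip.
ΣM about P: M_P − (1.04·2.8)·3.1 − 20·6.6 − 20·3.5 − 40·sin58°·7.6 = 0 → M_P = 468.8 kip·ft.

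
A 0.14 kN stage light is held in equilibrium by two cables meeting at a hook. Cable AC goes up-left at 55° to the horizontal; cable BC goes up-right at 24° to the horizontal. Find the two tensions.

ΣF_x = 0: −T_AC·cos55° + T_BC·cos24° = 0 → T_BC = 0.627858·T_AC.
ΣF_y = 0: T_AC·sin55° + T_BC·sin24° = 0.14.
Substitute: T_AC·(0.819152 + 0.627858·0.406737) = 0.14 → T_AC = 0.13029 ≈ 0.1303 kN.
Then T_BC = 0.627858 × 0.13029 = 0.08180 kN.

T_AC = 0.1303 kN, T_BC = 0.08180 kN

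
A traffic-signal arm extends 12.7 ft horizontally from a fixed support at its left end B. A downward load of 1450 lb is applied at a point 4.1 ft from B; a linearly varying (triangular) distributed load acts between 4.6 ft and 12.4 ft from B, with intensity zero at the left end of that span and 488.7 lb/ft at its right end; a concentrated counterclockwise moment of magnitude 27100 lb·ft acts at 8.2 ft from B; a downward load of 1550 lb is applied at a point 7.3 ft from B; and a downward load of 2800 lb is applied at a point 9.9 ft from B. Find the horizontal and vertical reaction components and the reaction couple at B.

Resultant of the triangular load: ½ × 488.7 × 7.8 = 1905.93 lb, acting at 9.8 ft from B (one-third of the span from the peak).
ΣF_x = 0: B_x = 0.
ΣF_y = 0: B_y − 1450 − ½·488.7·7.8 − 1550 − 2800 = 0 → B_y = 7706 lb.
ΣM about B: M_B − 1450·4.1 − (½·488.7·7.8)·9.8 + 27100 − 1550·7.3 − 2800·9.9 = 0 → M_B = 36560 lb·ft.

B_x = 0, B_y = 7706 lb, M_B = 36560 lb·ft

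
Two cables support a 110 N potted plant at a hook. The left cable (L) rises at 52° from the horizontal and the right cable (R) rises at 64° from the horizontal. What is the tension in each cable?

T_L = 53.65 N, T_R = 75.35 N

ΣF_x = 0: −T_L·cos52° + T_R·cos64° = 0 → T_R = 1.40443·T_L.
ΣF_y = 0: T_L·sin52° + T_R·sin64° = 110.
Substitute: T_L·(0.788011 + 1.40443·0.898794) = 110 → T_L = 53.6506 ≈ 53.65 N.
Then T_R = 1.40443 × 53.6506 = 75.35 N.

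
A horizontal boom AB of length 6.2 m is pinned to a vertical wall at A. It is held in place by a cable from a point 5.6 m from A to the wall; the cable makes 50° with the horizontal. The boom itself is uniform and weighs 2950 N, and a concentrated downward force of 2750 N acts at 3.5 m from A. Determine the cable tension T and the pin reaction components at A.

T = 4375 N, A_x = 2812 N, A_y = 2348 N

ΣM about A: T·sin50°·5.6 − 2950·3.1 − 2750·3.5 = 0 → T = 18770/(5.6·0.766044) = 4375.45 ≈ 4375 N.
ΣF_x = 0: A_x − T·cos50° = 0 → A_x = 4375.45 × 0.642788 = 2812 N.
ΣF_y = 0: A_y + T·sin50° − 2950 − 2750 = 0 → A_y = 5700 − 4375.45 × 0.766044 = 2348 N.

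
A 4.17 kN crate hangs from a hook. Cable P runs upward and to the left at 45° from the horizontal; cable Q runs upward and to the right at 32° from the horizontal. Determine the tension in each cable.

T_P = 3.629 kN, T_Q = 3.026 kN

ΣF_x = 0: −T_P·cos45° + T_Q·cos32° = 0 → T_Q = 0.833805·T_P.
ΣF_y = 0: T_P·sin45° + T_Q·sin32° = 4.17.
Substitute: T_P·(0.707107 + 0.833805·0.529919) = 4.17 → T_P = 3.62938 ≈ 3.629 kN.
Then T_Q = 0.833805 × 3.62938 = 3.026 kN.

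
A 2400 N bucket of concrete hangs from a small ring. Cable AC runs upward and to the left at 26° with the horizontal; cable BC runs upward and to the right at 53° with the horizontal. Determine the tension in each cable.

ΣF_x = 0: −T_AC·cos26° + T_BC·cos53° = 0 → T_BC = 1.49347·T_AC.
ΣF_y = 0: T_AC·sin26° + T_BC·sin53° = 2400.
Substitute: T_AC·(0.438371 + 1.49347·0.798636) = 2400 → T_AC = 1471.39 ≈ 1471 N.
Then T_BC = 1.49347 × 1471.39 = 2197 N.

T_AC = 1471 N, T_BC = 2197 N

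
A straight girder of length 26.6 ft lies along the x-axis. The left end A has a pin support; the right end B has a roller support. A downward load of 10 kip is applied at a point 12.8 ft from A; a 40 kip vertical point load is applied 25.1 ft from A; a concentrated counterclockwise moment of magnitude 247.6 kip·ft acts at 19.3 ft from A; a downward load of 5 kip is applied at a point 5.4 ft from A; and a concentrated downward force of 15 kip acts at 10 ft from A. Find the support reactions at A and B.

A_x = 0, A_y = 30.10 kip, B_y = 39.90 kip

Moments about A: B_y·26.6 − 10·12.8 − 40·25.1 + 247.6 − 5·5.4 − 15·10 = 0 → B_y = 1061.4/26.6 = 39.9023 ≈ 39.90 kip.
ΣF_y = 0: A_y + 39.9023 − 10 − 40 − 5 − 15 = 0 → A_y = 30.10 kip.
ΣF_x = 0: no horizontal applied forces, so A_x = 0.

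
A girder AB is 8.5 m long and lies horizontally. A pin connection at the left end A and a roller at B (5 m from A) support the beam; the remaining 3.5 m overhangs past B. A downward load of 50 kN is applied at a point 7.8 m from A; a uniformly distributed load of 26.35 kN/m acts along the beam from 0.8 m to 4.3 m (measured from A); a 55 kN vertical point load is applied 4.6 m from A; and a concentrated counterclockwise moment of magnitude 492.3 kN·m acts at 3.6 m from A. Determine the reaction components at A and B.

Resultant of the distributed load: 26.35 × 3.5 = 92.225 kN at 2.55 m from A.
Taking moments about A: B_y·5 − 50·7.8 − (26.35·3.5)·2.55 − 55·4.6 + 492.3 = 0 → B_y = 385.87375/5 = 77.1747 ≈ 77.17 kN.
ΣF_y = 0: A_y + 77.1747 − 50 − 26.35·3.5 − 55 = 0 → A_y = 120.1 kN.
ΣF_x = 0: no horizontal applied forces, so A_x = 0.

A_x = 0, A_y = 120.1 kN, B_y = 77.17 kN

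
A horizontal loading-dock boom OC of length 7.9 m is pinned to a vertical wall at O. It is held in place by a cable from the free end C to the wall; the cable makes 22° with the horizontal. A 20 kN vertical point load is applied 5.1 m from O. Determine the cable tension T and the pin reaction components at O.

ΣM about O: T·sin22°·7.9 − 20·5.1 = 0 → T = 102/(7.9·0.374607) = 34.4665 ≈ 34.47 kN.
ΣF_x = 0: O_x − T·cos22° = 0 → O_x = 34.4665 × 0.927184 = 31.96 kN.
ΣF_y = 0: O_y + T·sin22° − 20 = 0 → O_y = 20 − 34.4665 × 0.374607 = 7.089 kN.

T = 34.47 kN, O_x = 31.96 kN, O_y = 7.089 kN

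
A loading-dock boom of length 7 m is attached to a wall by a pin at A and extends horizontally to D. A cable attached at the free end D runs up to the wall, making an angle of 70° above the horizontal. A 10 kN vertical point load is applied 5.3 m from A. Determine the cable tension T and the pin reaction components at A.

T = 8.057 kN, A_x = 2.756 kN, A_y = 2.429 kN

ΣM about A: T·sin70°·7 − 10·5.3 = 0 → T = 53/(7·0.939693) = 8.05734 ≈ 8.057 kN.
ΣF_x = 0: A_x − T·cos70° = 0 → A_x = 8.05734 × 0.34202 = 2.756 kN.
ΣF_y = 0: A_y + T·sin70° − 10 = 0 → A_y = 10 − 8.05734 × 0.939693 = 2.429 kN.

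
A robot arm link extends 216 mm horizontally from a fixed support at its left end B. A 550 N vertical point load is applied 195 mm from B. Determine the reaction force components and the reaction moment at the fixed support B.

B_x = 0, B_y = 550.0 N, M_B = 107200 N·mm

ΣF_x = 0: B_x = 0.
ΣF_y = 0: B_y − 550 = 0 → B_y = 550.0 N.
ΣM about B: M_B − 550·195 = 0 → M_B = 107200 N·mm.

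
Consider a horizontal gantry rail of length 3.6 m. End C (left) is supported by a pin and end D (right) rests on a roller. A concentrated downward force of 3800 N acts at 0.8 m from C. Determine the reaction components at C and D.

C_x = 0, C_y = 2956 N, D_y = 844.4 N

ΣM about C: D_y·3.6 − 3800·0.8 = 0 → D_y = 3040/3.6 = 844.444 ≈ 844.4 N.
ΣF_y = 0: C_y + 844.444 − 3800 = 0 → C_y = 2956 N.
ΣF_x = 0: no horizontal applied forces, so C_x = 0.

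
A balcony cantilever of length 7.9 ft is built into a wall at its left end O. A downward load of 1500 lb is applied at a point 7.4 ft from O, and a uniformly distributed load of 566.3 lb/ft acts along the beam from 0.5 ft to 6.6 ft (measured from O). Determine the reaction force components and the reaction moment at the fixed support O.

Resultant of the distributed load: 566.3 × 6.1 = 3454.43 lb at 3.55 ft from O.
ΣF_x = 0: O_x = 0.
ΣF_y = 0: O_y − 1500 − 566.3·6.1 = 0 → O_y = 4954 lb.
ΣM about O: M_O − 1500·7.4 − (566.3·6.1)·3.55 = 0 → M_O = 23360 lb·ft.

O_x = 0, O_y = 4954 lb, M_O = 23360 lb·ft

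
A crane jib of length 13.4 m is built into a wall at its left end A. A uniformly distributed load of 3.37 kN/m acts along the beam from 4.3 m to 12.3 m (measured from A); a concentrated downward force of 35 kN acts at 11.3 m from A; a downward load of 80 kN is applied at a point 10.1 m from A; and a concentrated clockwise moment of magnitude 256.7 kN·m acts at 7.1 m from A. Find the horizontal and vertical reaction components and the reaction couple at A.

Resultant of the distributed load: 3.37 × 8 = 26.96 kN at 8.3 m from A.
ΣF_x = 0: A_x = 0.
ΣF_y = 0: A_y − 3.37·8 − 35 − 80 = 0 → A_y = 142.0 kN.
ΣM about A: M_A − (3.37·8)·8.3 − 35·11.3 − 80·10.1 − 256.7 = 0 → M_A = 1684 kN·m.

A_x = 0, A_y = 142.0 kN, M_A = 1684 kN·m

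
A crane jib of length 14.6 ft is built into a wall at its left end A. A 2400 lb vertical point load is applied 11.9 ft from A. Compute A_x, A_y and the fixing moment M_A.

ΣF_x = 0: A_x = 0.
ΣF_y = 0: A_y − 2400 = 0 → A_y = 2400 lb.
ΣM about A: M_A − 2400·11.9 = 0 → M_A = 28560 lb·ft.

A_x = 0, A_y = 2400 lb, M_A = 28560 lb·ft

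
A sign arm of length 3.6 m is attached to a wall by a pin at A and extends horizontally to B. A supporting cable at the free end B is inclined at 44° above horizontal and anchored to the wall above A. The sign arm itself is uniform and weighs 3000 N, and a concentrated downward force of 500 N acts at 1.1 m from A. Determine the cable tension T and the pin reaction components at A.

T = 2379 N, A_x = 1712 N, A_y = 1847 N

ΣM about A: T·sin44°·3.6 − 3000·1.8 − 500·1.1 = 0 → T = 5950/(3.6·0.694658) = 2379.27 ≈ 2379 N.
ΣF_x = 0: A_x − T·cos44° = 0 → A_x = 2379.27 × 0.71934 = 1712 N.
ΣF_y = 0: A_y + T·sin44° − 3000 − 500 = 0 → A_y = 3500 − 2379.27 × 0.694658 = 1847 N.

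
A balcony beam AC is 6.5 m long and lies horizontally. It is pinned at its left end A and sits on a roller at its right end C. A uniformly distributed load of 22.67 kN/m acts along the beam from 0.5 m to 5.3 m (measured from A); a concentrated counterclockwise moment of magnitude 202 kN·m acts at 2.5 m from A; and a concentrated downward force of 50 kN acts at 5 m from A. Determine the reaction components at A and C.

A_x = 0, A_y = 102.9 kN, C_y = 55.93 kN

Resultant of the distributed load: 22.67 × 4.8 = 108.816 kN at 2.9 m from A.
ΣM about A: C_y·6.5 − (22.67·4.8)·2.9 + 202 − 50·5 = 0 → C_y = 363.5664/6.5 = 55.9333 ≈ 55.93 kN.
ΣF_y = 0: A_y + 55.9333 − 22.67·4.8 − 50 = 0 → A_y = 102.9 kN.
ΣF_x = 0: no horizontal applied forces, so A_x = 0.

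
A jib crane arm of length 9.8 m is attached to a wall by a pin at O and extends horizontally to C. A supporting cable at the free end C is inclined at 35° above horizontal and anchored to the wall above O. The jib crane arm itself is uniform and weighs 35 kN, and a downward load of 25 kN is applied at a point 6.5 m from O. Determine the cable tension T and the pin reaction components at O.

T = 59.42 kN, O_x = 48.67 kN, O_y = 25.92 kN

ΣM about O: T·sin35°·9.8 − 35·4.9 − 25·6.5 = 0 → T = 334/(9.8·0.573576) = 59.4196 ≈ 59.42 kN.
ΣF_x = 0: O_x − T·cos35° = 0 → O_x = 59.4196 × 0.819152 = 48.67 kN.
ΣF_y = 0: O_y + T·sin35° − 35 − 25 = 0 → O_y = 60 − 59.4196 × 0.573576 = 25.92 kN.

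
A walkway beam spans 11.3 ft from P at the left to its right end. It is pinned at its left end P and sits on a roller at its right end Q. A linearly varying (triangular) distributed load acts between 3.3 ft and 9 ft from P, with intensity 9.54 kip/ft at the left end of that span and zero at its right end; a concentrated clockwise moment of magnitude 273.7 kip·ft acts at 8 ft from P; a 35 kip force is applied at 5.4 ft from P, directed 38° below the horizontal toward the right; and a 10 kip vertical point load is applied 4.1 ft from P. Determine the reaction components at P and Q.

Resultant of the triangular load: ½ × 9.54 × 5.7 = 27.189 kip, acting at 5.2 ft from P (one-third of the span from the peak).
Taking moments about P: Q_y·11.3 − (½·9.54·5.7)·5.2 − 273.7 − 35·sin38°·5.4 − 10·4.1 = 0 → Q_y = 572.443/11.3 = 50.6587 ≈ 50.66 kip.
ΣF_y = 0: P_y + 50.6587 − ½·9.54·5.7 − 35·sin38° − 10 = 0 → P_y = 8.078 kip.
ΣF_x = 0: P_x + 35·cos38° = 0 → P_x = -27.58 kip.

P_x = -27.58 kip, P_y = 8.078 kip, Q_y = 50.66 kip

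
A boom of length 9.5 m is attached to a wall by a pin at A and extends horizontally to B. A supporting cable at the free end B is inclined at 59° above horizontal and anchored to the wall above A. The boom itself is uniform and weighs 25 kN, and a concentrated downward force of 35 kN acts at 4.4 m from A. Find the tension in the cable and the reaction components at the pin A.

ΣM about A: T·sin59°·9.5 − 25·4.75 − 35·4.4 = 0 → T = 272.75/(9.5·0.857167) = 33.4947 ≈ 33.49 kN.
ΣF_x = 0: A_x − T·cos59° = 0 → A_x = 33.4947 × 0.515038 = 17.25 kN.
ΣF_y = 0: A_y + T·sin59° − 25 − 35 = 0 → A_y = 60 − 33.4947 × 0.857167 = 31.29 kN.

T = 33.49 kN, A_x = 17.25 kN, A_y = 31.29 kN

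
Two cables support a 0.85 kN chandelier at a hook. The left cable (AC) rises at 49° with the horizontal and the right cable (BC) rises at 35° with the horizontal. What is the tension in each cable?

ΣF_x = 0: −T_AC·cos49° + T_BC·cos35° = 0 → T_BC = 0.8009·T_AC.
ΣF_y = 0: T_AC·sin49° + T_BC·sin35° = 0.85.
Substitute: T_AC·(0.75471 + 0.8009·0.573576) = 0.85 → T_AC = 0.700115 ≈ 0.7001 kN.
Then T_BC = 0.8009 × 0.700115 = 0.5607 kN.

T_AC = 0.7001 kN, T_BC = 0.5607 kN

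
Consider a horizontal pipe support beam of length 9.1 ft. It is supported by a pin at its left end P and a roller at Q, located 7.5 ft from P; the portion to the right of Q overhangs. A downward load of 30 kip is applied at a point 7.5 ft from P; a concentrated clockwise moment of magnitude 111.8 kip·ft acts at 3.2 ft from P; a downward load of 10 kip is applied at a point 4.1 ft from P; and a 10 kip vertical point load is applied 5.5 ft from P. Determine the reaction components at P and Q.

P_x = 0, P_y = -7.707 kip, Q_y = 57.71 kip

ΣM about P: Q_y·7.5 − 30·7.5 − 111.8 − 10·4.1 − 10·5.5 = 0 → Q_y = 432.8/7.5 = 57.7067 ≈ 57.71 kip.
ΣF_y = 0: P_y + 57.7067 − 30 − 10 − 10 = 0 → P_y = -7.707 kip.
ΣF_x = 0: no horizontal applied forces, so P_x = 0.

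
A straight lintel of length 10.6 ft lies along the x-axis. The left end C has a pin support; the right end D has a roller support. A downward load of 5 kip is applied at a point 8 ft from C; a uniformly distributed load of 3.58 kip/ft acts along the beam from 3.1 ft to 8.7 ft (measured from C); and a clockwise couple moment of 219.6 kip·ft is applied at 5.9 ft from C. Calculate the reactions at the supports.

Resultant of the distributed load: 3.58 × 5.6 = 20.048 kip at 5.9 ft from C.
Moments about C: D_y·10.6 − 5·8 − (3.58·5.6)·5.9 − 219.6 = 0 → D_y = 377.8832/10.6 = 35.6494 ≈ 35.65 kip.
ΣF_y = 0: C_y + 35.6494 − 5 − 3.58·5.6 = 0 → C_y = -10.60 kip.
ΣF_x = 0: no horizontal applied forces, so C_x = 0.

C_x = 0, C_y = -10.60 kip, D_y = 35.65 kip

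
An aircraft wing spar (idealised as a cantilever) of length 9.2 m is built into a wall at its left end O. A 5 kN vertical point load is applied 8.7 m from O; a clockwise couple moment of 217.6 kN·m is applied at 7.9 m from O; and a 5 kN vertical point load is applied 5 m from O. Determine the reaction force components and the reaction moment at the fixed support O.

ΣF_x = 0: O_x = 0.
ΣF_y = 0: O_y − 5 − 5 = 0 → O_y = 10.00 kN.
ΣM about O: M_O − 5·8.7 − 217.6 − 5·5 = 0 → M_O = 286.1 kN·m.

O_x = 0, O_y = 10.00 kN, M_O = 286.1 kN·m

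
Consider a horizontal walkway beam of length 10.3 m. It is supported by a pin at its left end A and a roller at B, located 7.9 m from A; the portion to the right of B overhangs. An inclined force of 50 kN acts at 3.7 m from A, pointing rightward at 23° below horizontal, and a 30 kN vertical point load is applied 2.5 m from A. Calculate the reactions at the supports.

Taking moments about A: B_y·7.9 − 50·sin23°·3.7 − 30·2.5 = 0 → B_y = 147.285/7.9 = 18.6437 ≈ 18.64 kN.
ΣF_y = 0: A_y + 18.6437 − 50·sin23° − 30 = 0 → A_y = 30.89 kN.
ΣF_x = 0: A_x + 50·cos23° = 0 → A_x = -46.03 kN.

A_x = -46.03 kN, A_y = 30.89 kN, B_y = 18.64 kN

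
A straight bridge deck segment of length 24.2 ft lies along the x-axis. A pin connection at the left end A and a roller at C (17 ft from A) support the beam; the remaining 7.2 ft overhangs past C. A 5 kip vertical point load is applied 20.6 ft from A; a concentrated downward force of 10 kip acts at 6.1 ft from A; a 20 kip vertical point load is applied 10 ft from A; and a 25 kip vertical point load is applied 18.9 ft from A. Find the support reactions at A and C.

Moments about A: C_y·17 − 5·20.6 − 10·6.1 − 20·10 − 25·18.9 = 0 → C_y = 836.5/17 = 49.2059 ≈ 49.21 kip.
ΣF_y = 0: A_y + 49.2059 − 5 − 10 − 20 − 25 = 0 → A_y = 10.79 kip.
ΣF_x = 0: no horizontal applied forces, so A_x = 0.

A_x = 0, A_y = 10.79 kip, C_y = 49.21 kip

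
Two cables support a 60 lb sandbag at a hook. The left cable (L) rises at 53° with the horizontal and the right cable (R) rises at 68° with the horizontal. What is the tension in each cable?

ΣF_x = 0: −T_L·cos53° + T_R·cos68° = 0 → T_R = 1.60653·T_L.
ΣF_y = 0: T_L·sin53° + T_R·sin68° = 60.
Substitute: T_L·(0.798636 + 1.60653·0.927184) = 60 → T_L = 26.2217 ≈ 26.22 lb.
Then T_R = 1.60653 × 26.2217 = 42.13 lb.

T_L = 26.22 lb, T_R = 42.13 lb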